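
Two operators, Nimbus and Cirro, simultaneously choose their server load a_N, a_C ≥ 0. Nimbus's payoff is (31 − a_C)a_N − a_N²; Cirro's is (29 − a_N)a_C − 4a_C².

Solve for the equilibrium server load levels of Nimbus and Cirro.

Expanding Nimbus's payoff: 31a_N − a_Ca_N − a_N².
∂π/∂a_N = 31 − a_C − 2a_N = 0, so a_N = 15.5 − 0.5a_C.
Likewise for Cirro: a_C = 3.625 − 0.125a_N.
Substituting the second reaction function into the first: a_N = 15.5 − 0.5(3.625 − 0.125a_N), which gives 0.9375a_N = 13.6875 ⇒ a_N = 14.6.
Then a_C = 3.625 − 0.125·14.6 = 1.8.

14.6, 1.8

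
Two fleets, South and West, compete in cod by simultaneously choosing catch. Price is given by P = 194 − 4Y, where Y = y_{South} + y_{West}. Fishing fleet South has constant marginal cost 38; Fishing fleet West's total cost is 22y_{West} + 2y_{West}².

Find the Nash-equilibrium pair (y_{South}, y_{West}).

Fishing fleet South's profit: π = y_{South}(194 − 4(y_{South} + y_{West})) − 38y_{South}.
∂π/∂y_{South} = 156 − 8y_{South} − 4y_{West} = 0, so y_{South} = 19.5 − 0.5y_{West}.
For West: ∂π/∂y_{West} = 172 − 12y_{West} − 4y_{South} = 0 ⇒ y_{West} = 43/3 − (1/3)y_{South}.
Solving the two reaction functions simultaneously: (1 − (−0.5)(−1/3))y_{South} = 19.5 − 0.5·(43/3), so (5/6)y_{South} = 37/3 and y_{South} = 14.8.
Then y_{West} = 43/3 − (1/3)·14.8 = 9.4.

14.8, 9.4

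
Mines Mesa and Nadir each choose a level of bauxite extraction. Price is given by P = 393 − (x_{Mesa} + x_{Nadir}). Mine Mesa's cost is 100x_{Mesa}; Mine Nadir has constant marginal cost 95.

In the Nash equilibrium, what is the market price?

196

Mine Mesa's profit: π = x_{Mesa}(393 − (x_{Mesa} + x_{Nadir})) − 100x_{Mesa}.
∂π/∂x_{Mesa} = 293 − 2x_{Mesa} − x_{Nadir} = 0, so x_{Mesa} = 146.5 − 0.5x_{Nadir}.
By the same steps for Nadir: x_{Nadir} = 149 − 0.5x_{Mesa}.
Plugging x_{Nadir} into Mesa's best response: x_{Mesa} = 146.5 − 0.5(149 − 0.5x_{Mesa}) ⇒ 0.75x_{Mesa} = 72, so x_{Mesa} = 96.
Then x_{Nadir} = 149 − 0.5·96 = 101.
Equilibrium price: P = 393 − 197 = 196.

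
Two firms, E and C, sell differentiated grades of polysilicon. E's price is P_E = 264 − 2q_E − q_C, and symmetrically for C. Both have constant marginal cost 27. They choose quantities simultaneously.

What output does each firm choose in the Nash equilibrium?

47.4

Firm E's profit: π = q_E(264 − 2q_E − q_C) − 27q_E.
∂π/∂q_E = 237 − 4q_E − q_C = 0 ⇒ q_E = 59.25 − 0.25q_C.
The game is symmetric, so in equilibrium q_C = q_E: the reaction function gives 1.25q_E = 59.25, hence q_E = 47.4.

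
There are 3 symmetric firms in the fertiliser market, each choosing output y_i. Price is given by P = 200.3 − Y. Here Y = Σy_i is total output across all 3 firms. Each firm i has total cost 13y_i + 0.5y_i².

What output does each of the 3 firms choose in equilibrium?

A representative firm's profit is π_i = y_i(200.3 − Y) − 13y_i − 0.5y_i², with Y = y_i + Σ_{j≠i} y_j.
First-order condition: 187.3 − 3y_i − Σ_{j≠i} y_j = 0.
With identical firms, set every y_j = y: then 187.3 − 3y − 2y = 0, i.e. y = 187.3/5 = 37.46.

37.46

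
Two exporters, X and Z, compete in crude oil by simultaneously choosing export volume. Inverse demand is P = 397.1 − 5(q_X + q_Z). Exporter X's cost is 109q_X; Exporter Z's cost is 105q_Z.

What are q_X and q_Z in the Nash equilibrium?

18.94, 19.74

Exporter X's profit: π = q_X(397.1 − 5(q_X + q_Z)) − 109q_X.
∂π/∂q_X = 288.1 − 10q_X − 5q_Z = 0, so q_X = 28.81 − 0.5q_Z.
By the same steps for Z: q_Z = 29.21 − 0.5q_X.
Substituting the second reaction function into the first: q_X = 28.81 − 0.5(29.21 − 0.5q_X), which gives 0.75q_X = 14.205 ⇒ q_X = 18.94.
Then q_Z = 29.21 − 0.5·18.94 = 19.74.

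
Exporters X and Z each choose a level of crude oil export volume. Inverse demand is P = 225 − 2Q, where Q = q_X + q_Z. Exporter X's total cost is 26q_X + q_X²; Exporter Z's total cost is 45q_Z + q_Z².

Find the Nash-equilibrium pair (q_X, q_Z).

26.0625, 21.3125

Exporter X's profit: π = q_X(225 − 2(q_X + q_Z)) − 26q_X − q_X².
∂π/∂q_X = 199 − 6q_X − 2q_Z = 0, so q_X = 199/6 − (1/3)q_Z.
By the same steps for Z: q_Z = 30 − (1/3)q_X.
Substituting the second reaction function into the first: q_X = 199/6 − (1/3)(30 − (1/3)q_X), which gives (8/9)q_X = 139/6 ⇒ q_X = 26.0625.
Then q_Z = 30 − (1/3)·26.0625 = 21.3125.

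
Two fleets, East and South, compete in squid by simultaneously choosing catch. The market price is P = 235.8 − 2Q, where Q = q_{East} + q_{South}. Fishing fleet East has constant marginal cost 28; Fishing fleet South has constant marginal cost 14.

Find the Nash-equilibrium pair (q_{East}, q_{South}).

Fishing fleet East's profit: π = q_{East}(235.8 − 2(q_{East} + q_{South})) − 28q_{East}.
∂π/∂q_{East} = 207.8 − 4q_{East} − 2q_{South} = 0, so q_{East} = 51.95 − 0.5q_{South}.
By the same steps for South: q_{South} = 55.45 − 0.5q_{East}.
Plugging q_{South} into East's best response: q_{East} = 51.95 − 0.5(55.45 − 0.5q_{East}) ⇒ 0.75q_{East} = 24.225, so q_{East} = 32.3.
Then q_{South} = 55.45 − 0.5·32.3 = 39.3.

32.3, 39.3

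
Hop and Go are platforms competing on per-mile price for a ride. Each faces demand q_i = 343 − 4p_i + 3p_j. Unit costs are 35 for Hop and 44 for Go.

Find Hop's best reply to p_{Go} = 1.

60.75

Hop's profit: π = (p_{Hop} − 35)(343 − 4p_{Hop} + 3p_{Go}).
∂π/∂p_{Hop} = 483 − 8p_{Hop} + 3p_{Go} = 0 ⇒ p_{Hop} = 60.375 + 0.375p_{Go}.
At p_{Go} = 1: p_{Hop} = 60.375 + 0.375·1 = 60.75.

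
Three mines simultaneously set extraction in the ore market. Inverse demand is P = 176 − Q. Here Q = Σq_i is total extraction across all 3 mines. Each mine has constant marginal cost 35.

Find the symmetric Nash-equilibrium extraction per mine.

A representative mine's profit is π_i = q_i(176 − Q) − 35q_i, with Q = q_i + Σ_{j≠i} q_j.
First-order condition: 141 − 2q_i − Σ_{j≠i} q_j = 0.
In a symmetric equilibrium every mine chooses the same q, so Σ_{j≠i} q_j = 2q. The condition becomes 141 − 4q = 0, giving q = 141/4 = 35.25.

35.25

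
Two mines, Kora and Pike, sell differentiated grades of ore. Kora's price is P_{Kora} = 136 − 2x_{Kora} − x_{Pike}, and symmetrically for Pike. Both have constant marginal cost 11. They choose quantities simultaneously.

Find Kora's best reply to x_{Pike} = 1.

31

Mine Kora's profit: π = x_{Kora}(136 − 2x_{Kora} − x_{Pike}) − 11x_{Kora}.
∂π/∂x_{Kora} = 125 − 4x_{Kora} − x_{Pike} = 0 ⇒ x_{Kora} = 31.25 − 0.25x_{Pike}.
At x_{Pike} = 1: x_{Kora} = 31.25 − 0.25·1 = 31.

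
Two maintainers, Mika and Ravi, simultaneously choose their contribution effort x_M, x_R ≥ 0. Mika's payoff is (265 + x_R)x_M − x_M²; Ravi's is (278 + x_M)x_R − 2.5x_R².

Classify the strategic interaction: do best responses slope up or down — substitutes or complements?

strategic complements

Expanding Mika's payoff: 265x_M + x_Rx_M − x_M².
∂π/∂x_M = 265 + x_R − 2x_M = 0, so x_M = 132.5 + 0.5x_R.
The best-response slope dx_M/dx_R = 0.5 > 0: the reaction function is upward-sloping, so the choices are strategic complements.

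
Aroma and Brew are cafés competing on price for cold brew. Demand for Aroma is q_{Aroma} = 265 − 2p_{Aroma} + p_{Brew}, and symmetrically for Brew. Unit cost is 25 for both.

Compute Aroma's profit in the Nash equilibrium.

Aroma's profit: π = (p_{Aroma} − 25)(265 − 2p_{Aroma} + p_{Brew}).
∂π/∂p_{Aroma} = 315 − 4p_{Aroma} + p_{Brew} = 0 ⇒ p_{Aroma} = 78.75 + 0.25p_{Brew}.
By symmetry p_{Brew} = p_{Aroma}; substituting into the reaction function, 0.75p_{Aroma} = 78.75 and p_{Aroma} = 105.
q_{Aroma} = 265 − 2·105 + 105 = 160.
Profit = (105 − 25)·160 = 12800.

12800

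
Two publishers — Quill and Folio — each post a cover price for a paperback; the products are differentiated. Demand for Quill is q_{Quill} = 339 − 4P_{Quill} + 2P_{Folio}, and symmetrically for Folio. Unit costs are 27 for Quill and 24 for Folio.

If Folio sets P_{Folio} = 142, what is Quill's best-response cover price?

Quill's profit: π = (P_{Quill} − 27)(339 − 4P_{Quill} + 2P_{Folio}).
∂π/∂P_{Quill} = 447 − 8P_{Quill} + 2P_{Folio} = 0 ⇒ P_{Quill} = 55.875 + 0.25P_{Folio}.
At P_{Folio} = 142: P_{Quill} = 55.875 + 0.25·142 = 91.375.

91.375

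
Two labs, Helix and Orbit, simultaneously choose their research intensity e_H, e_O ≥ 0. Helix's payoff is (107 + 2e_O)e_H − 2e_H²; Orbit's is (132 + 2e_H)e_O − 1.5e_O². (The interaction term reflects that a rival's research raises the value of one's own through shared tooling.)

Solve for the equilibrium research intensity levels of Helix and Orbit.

73.125, 92.75

Expanding Helix's payoff: 107e_H + 2e_Oe_H − 2e_H².
∂π/∂e_H = 107 + 2e_O − 4e_H = 0, so e_H = 26.75 + 0.5e_O.
Likewise for Orbit: e_O = 44 + (2/3)e_H.
Solving the two reaction functions simultaneously: (1 − (0.5)(2/3))e_H = 26.75 + 0.5·44, so (2/3)e_H = 48.75 and e_H = 73.125.
Then e_O = 44 + (2/3)·73.125 = 92.75.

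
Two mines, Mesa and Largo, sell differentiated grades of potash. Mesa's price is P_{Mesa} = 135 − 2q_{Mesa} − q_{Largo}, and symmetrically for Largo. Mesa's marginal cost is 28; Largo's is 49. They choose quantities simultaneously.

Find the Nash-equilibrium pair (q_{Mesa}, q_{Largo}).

22.8, 15.8

Mine Mesa's profit: π = q_{Mesa}(135 − 2q_{Mesa} − q_{Largo}) − 28q_{Mesa}.
∂π/∂q_{Mesa} = 107 − 4q_{Mesa} − q_{Largo} = 0 ⇒ q_{Mesa} = 26.75 − 0.25q_{Largo}.
Similarly q_{Largo} = 21.5 − 0.25q_{Mesa}.
Plugging q_{Largo} into Mesa's best response: q_{Mesa} = 26.75 − 0.25(21.5 − 0.25q_{Mesa}) ⇒ 0.9375q_{Mesa} = 21.375, so q_{Mesa} = 22.8.
Then q_{Largo} = 21.5 − 0.25·22.8 = 15.8.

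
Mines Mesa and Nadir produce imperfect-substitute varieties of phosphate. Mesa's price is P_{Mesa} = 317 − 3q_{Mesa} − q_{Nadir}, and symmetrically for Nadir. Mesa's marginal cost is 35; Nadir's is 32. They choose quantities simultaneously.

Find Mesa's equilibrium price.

Mine Mesa's profit: π = q_{Mesa}(317 − 3q_{Mesa} − q_{Nadir}) − 35q_{Mesa}.
∂π/∂q_{Mesa} = 282 − 6q_{Mesa} − q_{Nadir} = 0 ⇒ q_{Mesa} = 47 − (1/6)q_{Nadir}.
Similarly q_{Nadir} = 47.5 − (1/6)q_{Mesa}.
Solving the two reaction functions simultaneously: (1 − (−1/6)(−1/6))q_{Mesa} = 47 − (1/6)·47.5, so (35/36)q_{Mesa} = 469/12 and q_{Mesa} = 40.2.
Then q_{Nadir} = 47.5 − (1/6)·40.2 = 40.8.
P_{Mesa} = 317 − 3·40.2 − 40.8 = 155.6.

155.6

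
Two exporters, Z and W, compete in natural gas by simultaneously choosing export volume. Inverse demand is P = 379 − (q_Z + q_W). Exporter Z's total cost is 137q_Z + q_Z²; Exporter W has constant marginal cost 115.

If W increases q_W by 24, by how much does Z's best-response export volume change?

-6

Exporter Z's profit: π = q_Z(379 − (q_Z + q_W)) − 137q_Z − q_Z².
∂π/∂q_Z = 242 − 4q_Z − q_W = 0, so q_Z = 60.5 − 0.25q_W.
The reaction-function slope is −0.25, so a 24-unit rise in q_W moves q_Z by −0.25 × 24 = −6. Z's best response falls — the actions are strategic substitutes.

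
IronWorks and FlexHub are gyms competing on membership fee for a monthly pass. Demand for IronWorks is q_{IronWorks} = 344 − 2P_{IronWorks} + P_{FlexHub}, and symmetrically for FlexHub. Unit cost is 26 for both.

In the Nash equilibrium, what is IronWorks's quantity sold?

212

IronWorks's profit: π = (P_{IronWorks} − 26)(344 − 2P_{IronWorks} + P_{FlexHub}).
∂π/∂P_{IronWorks} = 396 − 4P_{IronWorks} + P_{FlexHub} = 0 ⇒ P_{IronWorks} = 99 + 0.25P_{FlexHub}.
The game is symmetric, so in equilibrium P_{FlexHub} = P_{IronWorks}: the reaction function gives 0.75P_{IronWorks} = 99, hence P_{IronWorks} = 132.
q_{IronWorks} = 344 − 2·132 + 132 = 212.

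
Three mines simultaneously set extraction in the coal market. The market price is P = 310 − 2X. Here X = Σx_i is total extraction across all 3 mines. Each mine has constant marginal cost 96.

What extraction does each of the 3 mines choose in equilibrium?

A representative mine's profit is π_i = x_i(310 − 2X) − 96x_i, with X = x_i + Σ_{j≠i} x_j.
First-order condition: 214 − 4x_i − 2Σ_{j≠i} x_j = 0.
Imposing symmetry (x_j = x for all j) turns Σ_{j≠i} x_j into 2x, so 214 = 8x and x = 26.75.

26.75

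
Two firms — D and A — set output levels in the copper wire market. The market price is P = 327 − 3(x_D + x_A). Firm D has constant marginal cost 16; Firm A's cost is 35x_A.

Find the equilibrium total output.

Firm D's profit: π = x_D(327 − 3(x_D + x_A)) − 16x_D.
∂π/∂x_D = 311 − 6x_D − 3x_A = 0, so x_D = 311/6 − 0.5x_A.
By the same steps for A: x_A = 146/3 − 0.5x_D.
Solving the two reaction functions simultaneously: (1 − (−0.5)(−0.5))x_D = 311/6 − 0.5·(146/3), so 0.75x_D = 27.5 and x_D = 110/3.
Then x_A = 146/3 − 0.5·(110/3) = 91/3.
Total output: 110/3 + 91/3 = 67.

67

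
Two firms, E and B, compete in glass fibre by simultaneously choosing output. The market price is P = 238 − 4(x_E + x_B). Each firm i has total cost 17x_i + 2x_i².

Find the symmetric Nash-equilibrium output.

Firm E's profit: π = x_E(238 − 4(x_E + x_B)) − 17x_E − 2x_E².
∂π/∂x_E = 221 − 12x_E − 4x_B = 0, so x_E = 221/12 − (1/3)x_B.
By symmetry x_B = x_E; substituting into the reaction function, (4/3)x_E = 221/12 and x_E = 13.8125.

13.8125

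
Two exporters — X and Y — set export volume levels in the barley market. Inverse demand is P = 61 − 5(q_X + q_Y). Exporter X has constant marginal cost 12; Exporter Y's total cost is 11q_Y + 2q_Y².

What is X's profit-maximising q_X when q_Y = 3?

3.4

Exporter X's profit: π = q_X(61 − 5(q_X + q_Y)) − 12q_X.
∂π/∂q_X = 49 − 10q_X − 5q_Y = 0, so q_X = 4.9 − 0.5q_Y.
At q_Y = 3: q_X = 4.9 − 0.5·3 = 3.4.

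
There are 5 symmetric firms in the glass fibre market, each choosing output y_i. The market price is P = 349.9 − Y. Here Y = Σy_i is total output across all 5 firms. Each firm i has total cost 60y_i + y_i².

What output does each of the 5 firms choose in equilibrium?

A representative firm's profit is π_i = y_i(349.9 − Y) − 60y_i − y_i², with Y = y_i + Σ_{j≠i} y_j.
First-order condition: 289.9 − 4y_i − Σ_{j≠i} y_j = 0.
Imposing symmetry (y_j = y for all j) turns Σ_{j≠i} y_j into 4y, so 289.9 = 8y and y = 36.2375.

36.2375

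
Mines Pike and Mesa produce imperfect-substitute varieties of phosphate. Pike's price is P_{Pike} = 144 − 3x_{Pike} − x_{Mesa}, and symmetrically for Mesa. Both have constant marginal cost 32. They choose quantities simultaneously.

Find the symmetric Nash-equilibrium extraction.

Mine Pike's profit: π = x_{Pike}(144 − 3x_{Pike} − x_{Mesa}) − 32x_{Pike}.
∂π/∂x_{Pike} = 112 − 6x_{Pike} − x_{Mesa} = 0 ⇒ x_{Pike} = 56/3 − (1/6)x_{Mesa}.
Setting x_{Pike} = x_{Mesa} in the reaction function: x_{Pike} = 56/3 − (1/6)x_{Pike}, so x_{Pike} = (56/3) / (7/6) = 16.

16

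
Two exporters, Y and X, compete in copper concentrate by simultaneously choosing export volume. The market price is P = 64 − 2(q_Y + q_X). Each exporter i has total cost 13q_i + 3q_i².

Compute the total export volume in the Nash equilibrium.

Exporter Y's profit: π = q_Y(64 − 2(q_Y + q_X)) − 13q_Y − 3q_Y².
∂π/∂q_Y = 51 − 10q_Y − 2q_X = 0, so q_Y = 5.1 − 0.2q_X.
Setting q_Y = q_X in the reaction function: q_Y = 5.1 − 0.2q_Y, so q_Y = 5.1 / 1.2 = 4.25.
Total export volume: 4.25 + 4.25 = 8.5.

8.5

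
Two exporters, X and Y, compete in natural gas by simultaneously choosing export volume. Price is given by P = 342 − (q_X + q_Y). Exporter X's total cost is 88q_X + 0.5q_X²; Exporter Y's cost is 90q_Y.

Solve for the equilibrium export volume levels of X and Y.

51.2, 100.4

Exporter X's profit: π = q_X(342 − (q_X + q_Y)) − 88q_X − 0.5q_X².
∂π/∂q_X = 254 − 3q_X − q_Y = 0, so q_X = 254/3 − (1/3)q_Y.
For Y: ∂π/∂q_Y = 252 − 2q_Y − q_X = 0 ⇒ q_Y = 126 − 0.5q_X.
Solving the two reaction functions simultaneously: (1 − (−1/3)(−0.5))q_X = 254/3 − (1/3)·126, so (5/6)q_X = 128/3 and q_X = 51.2.
Then q_Y = 126 − 0.5·51.2 = 100.4.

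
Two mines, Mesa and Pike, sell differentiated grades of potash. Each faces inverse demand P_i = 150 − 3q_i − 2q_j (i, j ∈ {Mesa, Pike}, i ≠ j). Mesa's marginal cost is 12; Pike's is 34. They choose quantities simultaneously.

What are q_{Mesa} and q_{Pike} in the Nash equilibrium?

18.625, 13.125

Mine Mesa's profit: π = q_{Mesa}(150 − 3q_{Mesa} − 2q_{Pike}) − 12q_{Mesa}.
∂π/∂q_{Mesa} = 138 − 6q_{Mesa} − 2q_{Pike} = 0 ⇒ q_{Mesa} = 23 − (1/3)q_{Pike}.
Similarly q_{Pike} = 58/3 − (1/3)q_{Mesa}.
Plugging q_{Pike} into Mesa's best response: q_{Mesa} = 23 − (1/3)(58/3 − (1/3)q_{Mesa}) ⇒ (8/9)q_{Mesa} = 149/9, so q_{Mesa} = 18.625.
Then q_{Pike} = 58/3 − (1/3)·18.625 = 13.125.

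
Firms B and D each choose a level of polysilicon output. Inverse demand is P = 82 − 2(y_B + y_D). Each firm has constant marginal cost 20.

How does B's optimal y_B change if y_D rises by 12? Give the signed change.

-6

Firm B's profit: π = y_B(82 − 2(y_B + y_D)) − 20y_B.
∂π/∂y_B = 62 − 4y_B − 2y_D = 0, so y_B = 15.5 − 0.5y_D.
The reaction-function slope is −0.5, so a 12-unit rise in y_D moves y_B by −0.5 × 12 = −6. B's best response falls — the actions are strategic substitutes.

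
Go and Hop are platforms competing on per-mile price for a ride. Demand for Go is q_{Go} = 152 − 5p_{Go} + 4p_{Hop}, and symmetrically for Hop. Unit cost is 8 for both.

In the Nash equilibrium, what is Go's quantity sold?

120

Go's profit: π = (p_{Go} − 8)(152 − 5p_{Go} + 4p_{Hop}).
∂π/∂p_{Go} = 192 − 10p_{Go} + 4p_{Hop} = 0 ⇒ p_{Go} = 19.2 + 0.4p_{Hop}.
Setting p_{Go} = p_{Hop} in the reaction function: p_{Go} = 19.2 + 0.4p_{Go}, so p_{Go} = 19.2 / 0.6 = 32.
q_{Go} = 152 − 5·32 + 4·32 = 120.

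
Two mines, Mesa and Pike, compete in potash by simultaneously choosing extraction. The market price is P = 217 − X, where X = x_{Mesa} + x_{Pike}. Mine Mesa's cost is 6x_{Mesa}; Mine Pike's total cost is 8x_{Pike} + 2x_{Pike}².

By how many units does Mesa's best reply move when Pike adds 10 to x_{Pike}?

Mine Mesa's profit: π = x_{Mesa}(217 − (x_{Mesa} + x_{Pike})) − 6x_{Mesa}.
∂π/∂x_{Mesa} = 211 − 2x_{Mesa} − x_{Pike} = 0, so x_{Mesa} = 105.5 − 0.5x_{Pike}.
The reaction-function slope is −0.5, so a 10-unit rise in x_{Pike} moves x_{Mesa} by −0.5 × 10 = −5. Mesa's best response falls — the actions are strategic substitutes.

-5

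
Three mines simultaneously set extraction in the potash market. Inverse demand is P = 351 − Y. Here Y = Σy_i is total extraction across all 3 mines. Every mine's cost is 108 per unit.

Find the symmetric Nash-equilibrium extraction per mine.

A representative mine's profit is π_i = y_i(351 − Y) − 108y_i, with Y = y_i + Σ_{j≠i} y_j.
First-order condition: 243 − 2y_i − Σ_{j≠i} y_j = 0.
With identical mines, set every y_j = y: then 243 − 2y − 2y = 0, i.e. y = 243/4 = 60.75.

60.75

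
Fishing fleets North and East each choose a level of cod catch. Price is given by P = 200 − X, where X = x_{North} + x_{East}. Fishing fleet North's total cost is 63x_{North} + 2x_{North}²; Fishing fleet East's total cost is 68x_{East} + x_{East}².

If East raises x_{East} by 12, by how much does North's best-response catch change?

Fishing fleet North's profit: π = x_{North}(200 − (x_{North} + x_{East})) − 63x_{North} − 2x_{North}².
∂π/∂x_{North} = 137 − 6x_{North} − x_{East} = 0, so x_{North} = 137/6 − (1/6)x_{East}.
The reaction-function slope is −1/6, so a 12-unit rise in x_{East} moves x_{North} by −1/6 × 12 = −2. North's best response falls — the actions are strategic substitutes.

-2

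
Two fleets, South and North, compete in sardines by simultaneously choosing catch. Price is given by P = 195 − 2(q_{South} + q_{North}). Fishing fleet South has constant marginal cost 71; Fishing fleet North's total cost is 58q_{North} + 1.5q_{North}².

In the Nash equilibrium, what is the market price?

120.5

Fishing fleet South's profit: π = q_{South}(195 − 2(q_{South} + q_{North})) − 71q_{South}.
∂π/∂q_{South} = 124 − 4q_{South} − 2q_{North} = 0, so q_{South} = 31 − 0.5q_{North}.
For North: ∂π/∂q_{North} = 137 − 7q_{North} − 2q_{South} = 0 ⇒ q_{North} = 137/7 − (2/7)q_{South}.
Substituting the second reaction function into the first: q_{South} = 31 − 0.5(137/7 − (2/7)q_{South}), which gives (6/7)q_{South} = 297/14 ⇒ q_{South} = 24.75.
Then q_{North} = 137/7 − (2/7)·24.75 = 12.5.
Equilibrium price: P = 195 − 2·37.25 = 120.5.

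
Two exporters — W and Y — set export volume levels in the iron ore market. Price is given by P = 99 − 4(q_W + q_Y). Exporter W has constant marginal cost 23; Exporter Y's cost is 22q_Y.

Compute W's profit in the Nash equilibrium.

Exporter W's profit: π = q_W(99 − 4(q_W + q_Y)) − 23q_W.
∂π/∂q_W = 76 − 8q_W − 4q_Y = 0, so q_W = 9.5 − 0.5q_Y.
By the same steps for Y: q_Y = 9.625 − 0.5q_W.
Solving the two reaction functions simultaneously: (1 − (−0.5)(−0.5))q_W = 9.5 − 0.5·9.625, so 0.75q_W = 4.6875 and q_W = 6.25.
Then q_Y = 9.625 − 0.5·6.25 = 6.5.
Price P = 99 − 4·12.75 = 48.
W's profit: (48 − 23)·6.25 = 156.25.

156.25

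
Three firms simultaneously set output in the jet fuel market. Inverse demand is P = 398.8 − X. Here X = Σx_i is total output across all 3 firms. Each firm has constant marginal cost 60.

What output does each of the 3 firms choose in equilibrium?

A representative firm's profit is π_i = x_i(398.8 − X) − 60x_i, with X = x_i + Σ_{j≠i} x_j.
First-order condition: 338.8 − 2x_i − Σ_{j≠i} x_j = 0.
Imposing symmetry (x_j = x for all j) turns Σ_{j≠i} x_j into 2x, so 338.8 = 4x and x = 84.7.

84.7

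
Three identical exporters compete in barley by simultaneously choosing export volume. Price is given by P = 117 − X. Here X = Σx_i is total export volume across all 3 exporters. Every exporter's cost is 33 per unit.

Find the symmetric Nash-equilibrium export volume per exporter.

21

A representative exporter's profit is π_i = x_i(117 − X) − 33x_i, with X = x_i + Σ_{j≠i} x_j.
First-order condition: 84 − 2x_i − Σ_{j≠i} x_j = 0.
In a symmetric equilibrium every exporter chooses the same x, so Σ_{j≠i} x_j = 2x. The condition becomes 84 − 4x = 0, giving x = 84/4 = 21.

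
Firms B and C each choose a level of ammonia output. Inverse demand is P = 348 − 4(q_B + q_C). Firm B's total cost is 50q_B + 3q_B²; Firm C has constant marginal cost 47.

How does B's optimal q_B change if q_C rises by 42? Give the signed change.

-12

Firm B's profit: π = q_B(348 − 4(q_B + q_C)) − 50q_B − 3q_B².
∂π/∂q_B = 298 − 14q_B − 4q_C = 0, so q_B = 149/7 − (2/7)q_C.
The reaction-function slope is −2/7, so a 42-unit rise in q_C moves q_B by −2/7 × 42 = −12. B's best response falls — the actions are strategic substitutes.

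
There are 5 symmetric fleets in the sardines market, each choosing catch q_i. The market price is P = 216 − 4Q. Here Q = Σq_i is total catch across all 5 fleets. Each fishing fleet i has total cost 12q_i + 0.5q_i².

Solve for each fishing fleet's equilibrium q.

8.16

A representative fishing fleet's profit is π_i = q_i(216 − 4Q) − 12q_i − 0.5q_i², with Q = q_i + Σ_{j≠i} q_j.
First-order condition: 204 − 9q_i − 4Σ_{j≠i} q_j = 0.
Imposing symmetry (q_j = q for all j) turns Σ_{j≠i} q_j into 4q, so 204 = 25q and q = 8.16.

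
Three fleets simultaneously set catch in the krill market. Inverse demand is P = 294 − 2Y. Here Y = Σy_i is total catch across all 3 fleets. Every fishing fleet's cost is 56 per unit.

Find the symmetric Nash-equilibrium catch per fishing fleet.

A representative fishing fleet's profit is π_i = y_i(294 − 2Y) − 56y_i, with Y = y_i + Σ_{j≠i} y_j.
First-order condition: 238 − 4y_i − 2Σ_{j≠i} y_j = 0.
Imposing symmetry (y_j = y for all j) turns Σ_{j≠i} y_j into 2y, so 238 = 8y and y = 29.75.

29.75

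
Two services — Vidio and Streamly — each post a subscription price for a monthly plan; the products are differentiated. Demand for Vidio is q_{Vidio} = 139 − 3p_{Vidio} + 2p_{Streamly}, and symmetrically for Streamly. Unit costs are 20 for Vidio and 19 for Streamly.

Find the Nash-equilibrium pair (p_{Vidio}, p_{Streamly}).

Vidio's profit: π = (p_{Vidio} − 20)(139 − 3p_{Vidio} + 2p_{Streamly}).
∂π/∂p_{Vidio} = 199 − 6p_{Vidio} + 2p_{Streamly} = 0 ⇒ p_{Vidio} = 199/6 + (1/3)p_{Streamly}.
Similarly p_{Streamly} = 98/3 + (1/3)p_{Vidio}.
Plugging p_{Streamly} into Vidio's best response: p_{Vidio} = 199/6 + (1/3)(98/3 + (1/3)p_{Vidio}) ⇒ (8/9)p_{Vidio} = 793/18, so p_{Vidio} = 49.5625.
Then p_{Streamly} = 98/3 + (1/3)·49.5625 = 49.1875.

49.5625, 49.1875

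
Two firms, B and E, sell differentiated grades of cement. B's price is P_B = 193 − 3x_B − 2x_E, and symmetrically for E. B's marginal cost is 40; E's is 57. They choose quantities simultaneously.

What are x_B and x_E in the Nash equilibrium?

Firm B's profit: π = x_B(193 − 3x_B − 2x_E) − 40x_B.
∂π/∂x_B = 153 − 6x_B − 2x_E = 0 ⇒ x_B = 25.5 − (1/3)x_E.
Similarly x_E = 68/3 − (1/3)x_B.
Substituting the second reaction function into the first: x_B = 25.5 − (1/3)(68/3 − (1/3)x_B), which gives (8/9)x_B = 323/18 ⇒ x_B = 20.1875.
Then x_E = 68/3 − (1/3)·20.1875 = 15.9375.

20.1875, 15.9375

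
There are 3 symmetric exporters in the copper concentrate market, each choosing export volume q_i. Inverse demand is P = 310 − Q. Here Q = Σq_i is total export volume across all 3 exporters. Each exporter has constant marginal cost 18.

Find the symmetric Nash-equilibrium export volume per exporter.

73

A representative exporter's profit is π_i = q_i(310 − Q) − 18q_i, with Q = q_i + Σ_{j≠i} q_j.
First-order condition: 292 − 2q_i − Σ_{j≠i} q_j = 0.
Imposing symmetry (q_j = q for all j) turns Σ_{j≠i} q_j into 2q, so 292 = 4q and q = 73.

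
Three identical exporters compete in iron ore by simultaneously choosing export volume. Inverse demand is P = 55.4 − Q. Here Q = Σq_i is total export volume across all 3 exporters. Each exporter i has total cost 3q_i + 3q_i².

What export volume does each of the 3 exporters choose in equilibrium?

5.24

A representative exporter's profit is π_i = q_i(55.4 − Q) − 3q_i − 3q_i², with Q = q_i + Σ_{j≠i} q_j.
First-order condition: 52.4 − 8q_i − Σ_{j≠i} q_j = 0.
In a symmetric equilibrium every exporter chooses the same q, so Σ_{j≠i} q_j = 2q. The condition becomes 52.4 − 10q = 0, giving q = 52.4/10 = 5.24.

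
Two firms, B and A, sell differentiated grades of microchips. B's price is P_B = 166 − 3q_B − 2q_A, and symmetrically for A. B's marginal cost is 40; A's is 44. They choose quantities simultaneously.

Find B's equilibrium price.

88

Firm B's profit: π = q_B(166 − 3q_B − 2q_A) − 40q_B.
∂π/∂q_B = 126 − 6q_B − 2q_A = 0 ⇒ q_B = 21 − (1/3)q_A.
Similarly q_A = 61/3 − (1/3)q_B.
Substituting the second reaction function into the first: q_B = 21 − (1/3)(61/3 − (1/3)q_B), which gives (8/9)q_B = 128/9 ⇒ q_B = 16.
Then q_A = 61/3 − (1/3)·16 = 15.
P_B = 166 − 3·16 − 2·15 = 88.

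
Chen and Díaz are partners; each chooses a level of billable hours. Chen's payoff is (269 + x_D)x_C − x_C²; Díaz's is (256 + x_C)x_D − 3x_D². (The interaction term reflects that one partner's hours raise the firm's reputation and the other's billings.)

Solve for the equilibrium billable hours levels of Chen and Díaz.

Expanding Chen's payoff: 269x_C + x_Dx_C − x_C².
∂π/∂x_C = 269 + x_D − 2x_C = 0, so x_C = 134.5 + 0.5x_D.
Likewise for Díaz: x_D = 128/3 + (1/6)x_C.
Plugging x_D into Chen's best response: x_C = 134.5 + 0.5(128/3 + (1/6)x_C) ⇒ (11/12)x_C = 935/6, so x_C = 170.
Then x_D = 128/3 + (1/6)·170 = 71.

170, 71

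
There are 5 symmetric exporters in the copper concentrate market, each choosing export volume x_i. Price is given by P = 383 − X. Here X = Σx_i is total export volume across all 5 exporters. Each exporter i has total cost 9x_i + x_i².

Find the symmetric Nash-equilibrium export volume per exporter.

A representative exporter's profit is π_i = x_i(383 − X) − 9x_i − x_i², with X = x_i + Σ_{j≠i} x_j.
First-order condition: 374 − 4x_i − Σ_{j≠i} x_j = 0.
Imposing symmetry (x_j = x for all j) turns Σ_{j≠i} x_j into 4x, so 374 = 8x and x = 46.75.

46.75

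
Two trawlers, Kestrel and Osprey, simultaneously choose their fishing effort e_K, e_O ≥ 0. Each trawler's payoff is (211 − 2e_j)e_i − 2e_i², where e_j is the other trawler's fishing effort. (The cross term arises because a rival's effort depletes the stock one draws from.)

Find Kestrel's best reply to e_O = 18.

Kestrel's payoff is (211 − 2e_O)e_K − 2e_K².
∂π/∂e_K = 211 − 2e_O − 4e_K = 0, so e_K = 52.75 − 0.5e_O.
At e_O = 18: e_K = 52.75 − 0.5·18 = 43.75.

43.75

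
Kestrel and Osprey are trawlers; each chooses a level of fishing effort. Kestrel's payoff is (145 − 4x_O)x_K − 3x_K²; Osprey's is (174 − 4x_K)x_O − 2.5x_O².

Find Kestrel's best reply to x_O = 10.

Expanding Kestrel's payoff: 145x_K − 4x_Ox_K − 3x_K².
∂π/∂x_K = 145 − 4x_O − 6x_K = 0, so x_K = 145/6 − (2/3)x_O.
At x_O = 10: x_K = 145/6 − (2/3)·10 = 17.5.

17.5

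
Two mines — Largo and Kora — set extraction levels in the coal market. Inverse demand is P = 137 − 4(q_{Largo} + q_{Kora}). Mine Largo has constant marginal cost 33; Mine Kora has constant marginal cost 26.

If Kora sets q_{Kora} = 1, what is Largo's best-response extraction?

Mine Largo's profit: π = q_{Largo}(137 − 4(q_{Largo} + q_{Kora})) − 33q_{Largo}.
∂π/∂q_{Largo} = 104 − 8q_{Largo} − 4q_{Kora} = 0, so q_{Largo} = 13 − 0.5q_{Kora}.
At q_{Kora} = 1: q_{Largo} = 13 − 0.5·1 = 12.5.

12.5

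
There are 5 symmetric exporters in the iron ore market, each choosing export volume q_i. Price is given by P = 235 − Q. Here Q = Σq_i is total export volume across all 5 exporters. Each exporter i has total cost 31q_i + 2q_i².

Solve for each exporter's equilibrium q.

20.4

A representative exporter's profit is π_i = q_i(235 − Q) − 31q_i − 2q_i², with Q = q_i + Σ_{j≠i} q_j.
First-order condition: 204 − 6q_i − Σ_{j≠i} q_j = 0.
With identical exporters, set every q_j = q: then 204 − 6q − 4q = 0, i.e. q = 204/10 = 20.4.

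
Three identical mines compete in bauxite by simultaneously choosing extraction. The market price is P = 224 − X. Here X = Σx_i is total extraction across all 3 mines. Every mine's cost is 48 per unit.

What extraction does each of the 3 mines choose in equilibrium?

A representative mine's profit is π_i = x_i(224 − X) − 48x_i, with X = x_i + Σ_{j≠i} x_j.
First-order condition: 176 − 2x_i − Σ_{j≠i} x_j = 0.
With identical mines, set every x_j = x: then 176 − 2x − 2x = 0, i.e. x = 176/4 = 44.

44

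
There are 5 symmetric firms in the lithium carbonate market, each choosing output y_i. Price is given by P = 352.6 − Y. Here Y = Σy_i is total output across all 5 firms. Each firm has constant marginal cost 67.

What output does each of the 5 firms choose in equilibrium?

47.6

A representative firm's profit is π_i = y_i(352.6 − Y) − 67y_i, with Y = y_i + Σ_{j≠i} y_j.
First-order condition: 285.6 − 2y_i − Σ_{j≠i} y_j = 0.
With identical firms, set every y_j = y: then 285.6 − 2y − 4y = 0, i.e. y = 285.6/6 = 47.6.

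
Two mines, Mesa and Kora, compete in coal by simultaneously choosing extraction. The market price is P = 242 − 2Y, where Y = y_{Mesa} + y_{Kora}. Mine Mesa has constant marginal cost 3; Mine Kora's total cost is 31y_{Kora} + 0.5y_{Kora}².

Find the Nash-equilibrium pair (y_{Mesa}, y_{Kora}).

48.3125, 22.875

Mine Mesa's profit: π = y_{Mesa}(242 − 2(y_{Mesa} + y_{Kora})) − 3y_{Mesa}.
∂π/∂y_{Mesa} = 239 − 4y_{Mesa} − 2y_{Kora} = 0, so y_{Mesa} = 59.75 − 0.5y_{Kora}.
For Kora: ∂π/∂y_{Kora} = 211 − 5y_{Kora} − 2y_{Mesa} = 0 ⇒ y_{Kora} = 42.2 − 0.4y_{Mesa}.
Solving the two reaction functions simultaneously: (1 − (−0.5)(−0.4))y_{Mesa} = 59.75 − 0.5·42.2, so 0.8y_{Mesa} = 38.65 and y_{Mesa} = 48.3125.
Then y_{Kora} = 42.2 − 0.4·48.3125 = 22.875.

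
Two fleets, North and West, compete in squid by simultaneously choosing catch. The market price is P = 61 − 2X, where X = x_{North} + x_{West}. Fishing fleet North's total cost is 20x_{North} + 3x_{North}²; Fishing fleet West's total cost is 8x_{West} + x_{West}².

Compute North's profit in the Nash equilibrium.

Fishing fleet North's profit: π = x_{North}(61 − 2(x_{North} + x_{West})) − 20x_{North} − 3x_{North}².
∂π/∂x_{North} = 41 − 10x_{North} − 2x_{West} = 0, so x_{North} = 4.1 − 0.2x_{West}.
For West: ∂π/∂x_{West} = 53 − 6x_{West} − 2x_{North} = 0 ⇒ x_{West} = 53/6 − (1/3)x_{North}.
Solving the two reaction functions simultaneously: (1 − (−0.2)(−1/3))x_{North} = 4.1 − 0.2·(53/6), so (14/15)x_{North} = 7/3 and x_{North} = 2.5.
Then x_{West} = 53/6 − (1/3)·2.5 = 8.
Price P = 61 − 2·10.5 = 40.
North's profit: (40 − 20)·2.5 − 3(2.5)² = 31.25.

31.25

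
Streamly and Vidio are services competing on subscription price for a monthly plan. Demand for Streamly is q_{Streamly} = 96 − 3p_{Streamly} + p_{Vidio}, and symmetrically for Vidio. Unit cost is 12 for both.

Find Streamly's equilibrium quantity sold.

Streamly's profit: π = (p_{Streamly} − 12)(96 − 3p_{Streamly} + p_{Vidio}).
∂π/∂p_{Streamly} = 132 − 6p_{Streamly} + p_{Vidio} = 0 ⇒ p_{Streamly} = 22 + (1/6)p_{Vidio}.
Setting p_{Streamly} = p_{Vidio} in the reaction function: p_{Streamly} = 22 + (1/6)p_{Streamly}, so p_{Streamly} = 22 / (5/6) = 26.4.
q_{Streamly} = 96 − 3·26.4 + 26.4 = 43.2.

43.2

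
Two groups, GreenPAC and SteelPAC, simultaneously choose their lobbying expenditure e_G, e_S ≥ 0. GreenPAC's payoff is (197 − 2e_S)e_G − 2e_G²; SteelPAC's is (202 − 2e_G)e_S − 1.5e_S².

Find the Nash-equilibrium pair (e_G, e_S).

23.375, 51.75

Expanding GreenPAC's payoff: 197e_G − 2e_Se_G − 2e_G².
∂π/∂e_G = 197 − 2e_S − 4e_G = 0, so e_G = 49.25 − 0.5e_S.
Likewise for SteelPAC: e_S = 202/3 − (2/3)e_G.
Substituting the second reaction function into the first: e_G = 49.25 − 0.5(202/3 − (2/3)e_G), which gives (2/3)e_G = 187/12 ⇒ e_G = 23.375.
Then e_S = 202/3 − (2/3)·23.375 = 51.75.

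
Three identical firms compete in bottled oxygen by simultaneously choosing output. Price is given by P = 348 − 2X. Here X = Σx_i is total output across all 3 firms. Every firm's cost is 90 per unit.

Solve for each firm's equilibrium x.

A representative firm's profit is π_i = x_i(348 − 2X) − 90x_i, with X = x_i + Σ_{j≠i} x_j.
First-order condition: 258 − 4x_i − 2Σ_{j≠i} x_j = 0.
With identical firms, set every x_j = x: then 258 − 4x − 4x = 0, i.e. x = 258/8 = 32.25.

32.25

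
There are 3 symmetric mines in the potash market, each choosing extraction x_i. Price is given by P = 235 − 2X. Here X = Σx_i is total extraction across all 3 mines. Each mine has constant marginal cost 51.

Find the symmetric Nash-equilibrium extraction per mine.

23

A representative mine's profit is π_i = x_i(235 − 2X) − 51x_i, with X = x_i + Σ_{j≠i} x_j.
First-order condition: 184 − 4x_i − 2Σ_{j≠i} x_j = 0.
In a symmetric equilibrium every mine chooses the same x, so Σ_{j≠i} x_j = 2x. The condition becomes 184 − 8x = 0, giving x = 184/8 = 23.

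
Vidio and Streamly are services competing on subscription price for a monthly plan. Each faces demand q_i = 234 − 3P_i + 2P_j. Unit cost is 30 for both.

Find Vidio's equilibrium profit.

Vidio's profit: π = (P_{Vidio} − 30)(234 − 3P_{Vidio} + 2P_{Streamly}).
∂π/∂P_{Vidio} = 324 − 6P_{Vidio} + 2P_{Streamly} = 0 ⇒ P_{Vidio} = 54 + (1/3)P_{Streamly}.
Setting P_{Vidio} = P_{Streamly} in the reaction function: P_{Vidio} = 54 + (1/3)P_{Vidio}, so P_{Vidio} = 54 / (2/3) = 81.
q_{Vidio} = 234 − 3·81 + 2·81 = 153.
Profit = (81 − 30)·153 = 7803.

7803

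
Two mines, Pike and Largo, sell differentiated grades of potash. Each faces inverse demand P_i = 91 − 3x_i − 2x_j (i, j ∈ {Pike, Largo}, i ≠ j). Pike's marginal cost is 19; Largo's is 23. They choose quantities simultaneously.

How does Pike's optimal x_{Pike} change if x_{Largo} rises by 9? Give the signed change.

-3

Mine Pike's profit: π = x_{Pike}(91 − 3x_{Pike} − 2x_{Largo}) − 19x_{Pike}.
∂π/∂x_{Pike} = 72 − 6x_{Pike} − 2x_{Largo} = 0 ⇒ x_{Pike} = 12 − (1/3)x_{Largo}.
The reaction-function slope is −1/3, so a 9-unit rise in x_{Largo} moves x_{Pike} by −1/3 × 9 = −3. Pike's best response falls — the actions are strategic substitutes.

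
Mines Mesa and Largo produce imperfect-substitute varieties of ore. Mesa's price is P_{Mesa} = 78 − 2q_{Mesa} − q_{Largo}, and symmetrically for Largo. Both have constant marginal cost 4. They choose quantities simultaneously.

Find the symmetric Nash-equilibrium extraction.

14.8

Mine Mesa's profit: π = q_{Mesa}(78 − 2q_{Mesa} − q_{Largo}) − 4q_{Mesa}.
∂π/∂q_{Mesa} = 74 − 4q_{Mesa} − q_{Largo} = 0 ⇒ q_{Mesa} = 18.5 − 0.25q_{Largo}.
Setting q_{Mesa} = q_{Largo} in the reaction function: q_{Mesa} = 18.5 − 0.25q_{Mesa}, so q_{Mesa} = 18.5 / 1.25 = 14.8.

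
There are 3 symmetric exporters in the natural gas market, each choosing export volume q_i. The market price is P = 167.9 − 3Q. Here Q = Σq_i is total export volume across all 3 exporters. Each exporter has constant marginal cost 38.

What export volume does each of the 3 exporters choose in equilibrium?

A representative exporter's profit is π_i = q_i(167.9 − 3Q) − 38q_i, with Q = q_i + Σ_{j≠i} q_j.
First-order condition: 129.9 − 6q_i − 3Σ_{j≠i} q_j = 0.
With identical exporters, set every q_j = q: then 129.9 − 6q − 6q = 0, i.e. q = 129.9/12 = 10.825.

10.825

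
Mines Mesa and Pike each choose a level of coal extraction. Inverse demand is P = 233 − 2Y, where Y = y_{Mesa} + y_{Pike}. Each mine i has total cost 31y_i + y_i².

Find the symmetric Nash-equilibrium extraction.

25.25

Mine Mesa's profit: π = y_{Mesa}(233 − 2(y_{Mesa} + y_{Pike})) − 31y_{Mesa} − y_{Mesa}².
∂π/∂y_{Mesa} = 202 − 6y_{Mesa} − 2y_{Pike} = 0, so y_{Mesa} = 101/3 − (1/3)y_{Pike}.
By symmetry y_{Pike} = y_{Mesa}; substituting into the reaction function, (4/3)y_{Mesa} = 101/3 and y_{Mesa} = 25.25.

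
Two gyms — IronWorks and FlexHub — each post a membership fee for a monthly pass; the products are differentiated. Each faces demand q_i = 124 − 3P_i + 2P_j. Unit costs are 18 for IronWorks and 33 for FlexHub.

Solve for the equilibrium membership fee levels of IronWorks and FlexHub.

47.3125, 52.9375

IronWorks's profit: π = (P_{IronWorks} − 18)(124 − 3P_{IronWorks} + 2P_{FlexHub}).
∂π/∂P_{IronWorks} = 178 − 6P_{IronWorks} + 2P_{FlexHub} = 0 ⇒ P_{IronWorks} = 89/3 + (1/3)P_{FlexHub}.
Similarly P_{FlexHub} = 223/6 + (1/3)P_{IronWorks}.
Plugging P_{FlexHub} into IronWorks's best response: P_{IronWorks} = 89/3 + (1/3)(223/6 + (1/3)P_{IronWorks}) ⇒ (8/9)P_{IronWorks} = 757/18, so P_{IronWorks} = 47.3125.
Then P_{FlexHub} = 223/6 + (1/3)·47.3125 = 52.9375.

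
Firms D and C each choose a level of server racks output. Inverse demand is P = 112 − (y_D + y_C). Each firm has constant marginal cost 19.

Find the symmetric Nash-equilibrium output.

31

Firm D's profit: π = y_D(112 − (y_D + y_C)) − 19y_D.
∂π/∂y_D = 93 − 2y_D − y_C = 0, so y_D = 46.5 − 0.5y_C.
Setting y_D = y_C in the reaction function: y_D = 46.5 − 0.5y_D, so y_D = 46.5 / 1.5 = 31.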